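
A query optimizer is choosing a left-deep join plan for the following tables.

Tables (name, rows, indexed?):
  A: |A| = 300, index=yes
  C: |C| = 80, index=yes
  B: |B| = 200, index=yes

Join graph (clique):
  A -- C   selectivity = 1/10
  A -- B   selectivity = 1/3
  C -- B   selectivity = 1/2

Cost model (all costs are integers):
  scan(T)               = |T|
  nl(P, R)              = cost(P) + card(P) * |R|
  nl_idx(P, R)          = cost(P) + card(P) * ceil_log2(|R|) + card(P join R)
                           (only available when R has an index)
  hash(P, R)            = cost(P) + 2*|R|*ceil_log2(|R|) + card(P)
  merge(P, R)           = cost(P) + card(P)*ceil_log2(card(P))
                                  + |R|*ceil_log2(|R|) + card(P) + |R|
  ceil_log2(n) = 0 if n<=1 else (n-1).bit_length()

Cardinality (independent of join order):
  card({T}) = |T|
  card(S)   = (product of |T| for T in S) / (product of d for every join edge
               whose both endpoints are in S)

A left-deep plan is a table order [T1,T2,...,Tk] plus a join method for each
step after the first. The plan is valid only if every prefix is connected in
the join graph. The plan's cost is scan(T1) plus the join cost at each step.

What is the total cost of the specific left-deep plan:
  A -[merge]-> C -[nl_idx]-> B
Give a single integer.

103140

step 1: scan A: cost=300, card=300
step 2: join C via merge
    card(P join C) = 300*80/(10) = 2400
    cost = 300 + 300*9 + 80*7 + 300 + 80 = 3940
step 3: join B via nl_idx
    card(P join B) = 2400*200/(3*2) = 80000
    cost = 3940 + 2400*8 + 80000 = 103140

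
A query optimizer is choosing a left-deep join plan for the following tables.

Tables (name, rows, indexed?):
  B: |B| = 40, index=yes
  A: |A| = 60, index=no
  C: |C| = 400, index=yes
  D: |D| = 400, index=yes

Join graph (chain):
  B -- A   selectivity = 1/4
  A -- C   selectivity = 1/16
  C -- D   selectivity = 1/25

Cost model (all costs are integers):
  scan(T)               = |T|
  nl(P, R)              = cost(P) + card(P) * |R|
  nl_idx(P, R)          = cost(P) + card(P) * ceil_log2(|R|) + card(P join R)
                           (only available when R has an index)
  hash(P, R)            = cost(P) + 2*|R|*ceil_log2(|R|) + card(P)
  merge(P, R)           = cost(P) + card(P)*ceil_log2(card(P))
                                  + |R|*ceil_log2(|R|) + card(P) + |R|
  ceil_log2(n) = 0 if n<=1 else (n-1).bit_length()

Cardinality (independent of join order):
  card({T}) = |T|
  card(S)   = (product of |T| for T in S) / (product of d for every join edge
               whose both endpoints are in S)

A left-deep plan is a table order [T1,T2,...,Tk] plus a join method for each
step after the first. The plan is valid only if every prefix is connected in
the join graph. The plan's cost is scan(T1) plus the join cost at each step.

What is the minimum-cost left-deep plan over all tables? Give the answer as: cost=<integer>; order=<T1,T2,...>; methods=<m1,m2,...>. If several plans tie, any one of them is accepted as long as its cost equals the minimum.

cost=25700; order=C,A,B,D; methods=hash,hash,hash

Selinger DP (subsets sized 1..n):
  {B}: scan cost=40, card=40
  {A}: scan cost=60, card=60
  {C}: scan cost=400, card=400
  {D}: scan cost=400, card=400
  {AB}: card=600; try (B,hash)→600, (A,merge)→740, (B,merge)→760, (A,hash)→800, (B,nl_idx)→1020, (A,nl)→2440 …(+1); best=600 via (B,hash)
  {AC}: card=1500; try (A,hash)→1520, (C,nl_idx)→2100, (C,merge)→4480, (A,merge)→4820, (C,hash)→7320, (C,nl)→24060 …(+1); best=1520 via (A,hash)
  {CD}: card=6400; try (D,hash)→8000, (C,hash)→8000, (D,merge)→8400, (C,merge)→8400, (D,nl_idx)→10400, (C,nl_idx)→10400 …(+2); best=8000 via (D,hash)
  {ABC}: card=15000; try (B,hash)→3500, (C,hash)→8400, (C,merge)→11200, (B,merge)→19800, (C,nl_idx)→21000, (B,nl_idx)→25520 …(+2); best=3500 via (B,hash)
  {ACD}: card=24000; try (D,hash)→10220, (A,hash)→15120, (D,merge)→23520, (D,nl_idx)→39020, (A,merge)→98020, (A,nl)→392000 …(+1); best=10220 via (D,hash)
  {ABCD}: card=240000; try (D,hash)→25700, (B,hash)→34700, (D,merge)→232500, (D,nl_idx)→378500, (B,nl_idx)→394220, (B,merge)→394500 …(+2); best=25700 via (D,hash)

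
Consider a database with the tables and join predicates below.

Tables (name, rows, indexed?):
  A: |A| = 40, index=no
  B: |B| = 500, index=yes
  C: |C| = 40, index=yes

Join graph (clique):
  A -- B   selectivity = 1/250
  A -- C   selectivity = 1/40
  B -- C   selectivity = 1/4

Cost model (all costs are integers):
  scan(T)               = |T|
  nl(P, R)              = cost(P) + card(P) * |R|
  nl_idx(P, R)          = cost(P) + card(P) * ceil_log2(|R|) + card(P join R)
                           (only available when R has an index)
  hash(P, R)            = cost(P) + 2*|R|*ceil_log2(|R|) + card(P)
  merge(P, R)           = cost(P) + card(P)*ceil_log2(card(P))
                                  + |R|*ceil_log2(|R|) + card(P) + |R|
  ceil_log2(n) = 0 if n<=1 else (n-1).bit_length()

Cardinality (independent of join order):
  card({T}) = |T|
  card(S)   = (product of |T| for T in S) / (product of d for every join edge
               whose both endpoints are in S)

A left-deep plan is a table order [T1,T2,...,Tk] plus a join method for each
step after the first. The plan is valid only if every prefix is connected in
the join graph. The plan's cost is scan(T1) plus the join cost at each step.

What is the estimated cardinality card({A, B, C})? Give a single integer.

20

Tables in S: A(40), B(500), C(40)
Edges inside S: A-B(d=250), A-C(d=40), B-C(d=4)
numerator = 40 * 500 * 40 = 800000
denominator = 250 * 40 * 4 = 40000
card(S) = 800000 / 40000 = 20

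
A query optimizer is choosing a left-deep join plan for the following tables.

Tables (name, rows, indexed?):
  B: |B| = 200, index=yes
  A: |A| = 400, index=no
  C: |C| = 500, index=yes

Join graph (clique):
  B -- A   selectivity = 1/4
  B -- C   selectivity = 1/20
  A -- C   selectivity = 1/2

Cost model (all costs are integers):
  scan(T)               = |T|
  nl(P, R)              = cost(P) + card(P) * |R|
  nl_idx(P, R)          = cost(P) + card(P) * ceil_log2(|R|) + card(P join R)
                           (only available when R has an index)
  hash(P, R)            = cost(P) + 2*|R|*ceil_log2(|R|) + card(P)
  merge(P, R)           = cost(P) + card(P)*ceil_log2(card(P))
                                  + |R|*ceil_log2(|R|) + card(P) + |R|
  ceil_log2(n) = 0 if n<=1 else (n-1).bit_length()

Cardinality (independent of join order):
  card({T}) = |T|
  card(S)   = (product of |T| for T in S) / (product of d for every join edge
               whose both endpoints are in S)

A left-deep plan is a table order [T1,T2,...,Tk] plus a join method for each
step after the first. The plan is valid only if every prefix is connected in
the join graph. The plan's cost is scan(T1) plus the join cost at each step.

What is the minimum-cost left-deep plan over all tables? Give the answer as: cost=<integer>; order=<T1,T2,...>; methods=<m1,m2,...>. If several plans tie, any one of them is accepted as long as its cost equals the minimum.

Selinger DP (subsets sized 1..n):
  {B}: scan cost=200, card=200
  {A}: scan cost=400, card=400
  {C}: scan cost=500, card=500
  {AB}: card=20000; try (B,hash)→4000, (A,merge)→6000, (B,merge)→6200, (A,hash)→7600, (B,nl_idx)→23600, (A,nl)→80200 …(+1); best=4000 via (B,hash)
  {BC}: card=5000; try (B,hash)→4200, (C,merge)→7000, (C,nl_idx)→7000, (B,merge)→7300, (C,hash)→9400, (B,nl_idx)→9500 …(+2); best=4200 via (B,hash)
  {AC}: card=100000; try (A,hash)→8200, (C,merge)→9400, (A,merge)→9500, (C,hash)→9800, (C,nl_idx)→104000, (C,nl)→200400 …(+1); best=8200 via (A,hash)
  {ABC}: card=250000; try (A,hash)→16400, (C,hash)→33000, (A,merge)→78200, (B,hash)→111400, (C,merge)→329000, (C,nl_idx)→434000 …(+5); best=16400 via (A,hash)

cost=16400; order=C,B,A; methods=hash,hash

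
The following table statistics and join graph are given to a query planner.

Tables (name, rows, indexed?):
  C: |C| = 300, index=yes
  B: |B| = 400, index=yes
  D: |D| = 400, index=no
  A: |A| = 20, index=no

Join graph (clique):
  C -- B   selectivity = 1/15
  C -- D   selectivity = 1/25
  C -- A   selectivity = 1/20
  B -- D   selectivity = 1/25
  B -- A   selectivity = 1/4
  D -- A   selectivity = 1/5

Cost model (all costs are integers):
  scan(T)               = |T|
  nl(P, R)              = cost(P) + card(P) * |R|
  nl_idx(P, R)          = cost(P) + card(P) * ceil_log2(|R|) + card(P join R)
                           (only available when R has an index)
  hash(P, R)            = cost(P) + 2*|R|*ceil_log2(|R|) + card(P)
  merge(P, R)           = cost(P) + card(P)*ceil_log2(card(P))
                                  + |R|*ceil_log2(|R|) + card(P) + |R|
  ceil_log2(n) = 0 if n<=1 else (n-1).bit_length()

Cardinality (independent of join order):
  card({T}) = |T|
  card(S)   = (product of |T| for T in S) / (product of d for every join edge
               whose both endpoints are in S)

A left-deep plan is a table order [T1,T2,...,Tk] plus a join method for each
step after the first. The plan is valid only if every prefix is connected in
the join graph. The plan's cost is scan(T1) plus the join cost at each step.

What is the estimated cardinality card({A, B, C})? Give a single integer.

Tables in S: A(20), B(400), C(300)
Edges inside S: C-B(d=15), C-A(d=20), B-A(d=4)
numerator = 20 * 400 * 300 = 2400000
denominator = 15 * 20 * 4 = 1200
card(S) = 2400000 / 1200 = 2000

2000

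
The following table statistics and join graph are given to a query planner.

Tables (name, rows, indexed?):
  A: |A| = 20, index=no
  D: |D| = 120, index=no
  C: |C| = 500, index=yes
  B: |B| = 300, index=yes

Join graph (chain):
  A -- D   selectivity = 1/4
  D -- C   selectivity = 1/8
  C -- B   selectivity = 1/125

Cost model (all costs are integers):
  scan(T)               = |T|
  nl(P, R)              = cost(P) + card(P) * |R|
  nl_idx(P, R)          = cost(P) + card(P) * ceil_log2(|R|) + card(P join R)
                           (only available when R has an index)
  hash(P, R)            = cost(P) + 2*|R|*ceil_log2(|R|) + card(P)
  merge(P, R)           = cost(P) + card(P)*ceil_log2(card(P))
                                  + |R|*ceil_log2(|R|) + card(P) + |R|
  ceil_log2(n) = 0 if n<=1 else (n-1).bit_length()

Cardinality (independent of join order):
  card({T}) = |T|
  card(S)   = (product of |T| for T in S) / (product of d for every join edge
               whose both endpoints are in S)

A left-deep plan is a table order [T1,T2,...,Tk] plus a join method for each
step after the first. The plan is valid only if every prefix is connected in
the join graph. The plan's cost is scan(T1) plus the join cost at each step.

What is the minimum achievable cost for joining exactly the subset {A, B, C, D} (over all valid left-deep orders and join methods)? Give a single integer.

25280

Selinger DP over subsets of {A,B,C,D}:
  {A}: scan cost=20, card=20
  {D}: scan cost=120, card=120
  {C}: scan cost=500, card=500
  {B}: scan cost=300, card=300
  {AD}: card=600; try (A,hash)→440, (D,merge)→1100, (A,merge)→1200, (D,hash)→1720, (D,nl)→2420, (A,nl)→2520; best=440 via (A,hash)
  {CD}: card=7500; try (D,hash)→2680, (C,merge)→6080, (D,merge)→6460, (C,nl_idx)→8700, (C,hash)→9240, (C,nl)→60120 …(+1); best=2680 via (D,hash)
  {BC}: card=1200; try (C,nl_idx)→4200, (B,nl_idx)→6200, (B,hash)→6400, (C,merge)→8300, (B,merge)→8500, (C,hash)→9600 …(+2); best=4200 via (C,nl_idx)
  {ACD}: card=37500; try (C,hash)→10040, (A,hash)→10380, (C,merge)→12040, (C,nl_idx)→43340, (A,merge)→107800, (A,nl)→152680 …(+1); best=10040 via (C,hash)
  {BCD}: card=18000; try (D,hash)→7080, (B,hash)→15580, (D,merge)→19560, (B,nl_idx)→88180, (B,merge)→110680, (D,nl)→148200 …(+1); best=7080 via (D,hash)
  {ABCD}: card=90000; try (A,hash)→25280, (B,hash)→52940, (A,merge)→295200, (A,nl)→367080, (B,nl_idx)→437540, (B,merge)→650540 …(+1); best=25280 via (A,hash)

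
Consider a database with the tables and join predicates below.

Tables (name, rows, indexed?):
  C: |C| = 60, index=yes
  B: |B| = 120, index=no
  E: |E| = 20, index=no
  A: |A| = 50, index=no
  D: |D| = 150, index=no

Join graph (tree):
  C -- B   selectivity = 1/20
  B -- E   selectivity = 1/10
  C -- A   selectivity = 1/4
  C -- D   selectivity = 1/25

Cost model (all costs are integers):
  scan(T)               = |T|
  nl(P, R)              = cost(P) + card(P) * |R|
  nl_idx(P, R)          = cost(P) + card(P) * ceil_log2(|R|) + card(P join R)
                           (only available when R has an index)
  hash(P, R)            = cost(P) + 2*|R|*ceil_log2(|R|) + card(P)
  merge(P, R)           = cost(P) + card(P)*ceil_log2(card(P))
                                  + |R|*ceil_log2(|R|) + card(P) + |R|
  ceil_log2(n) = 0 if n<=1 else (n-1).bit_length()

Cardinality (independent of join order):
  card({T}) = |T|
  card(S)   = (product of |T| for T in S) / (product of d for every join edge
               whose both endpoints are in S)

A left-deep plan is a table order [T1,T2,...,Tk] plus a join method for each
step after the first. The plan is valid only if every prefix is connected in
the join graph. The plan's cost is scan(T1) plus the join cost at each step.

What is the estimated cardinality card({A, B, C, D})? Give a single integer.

Tables in S: A(50), B(120), C(60), D(150)
Edges inside S: C-B(d=20), C-A(d=4), C-D(d=25)
numerator = 50 * 120 * 60 * 150 = 54000000
denominator = 20 * 4 * 25 = 2000
card(S) = 54000000 / 2000 = 27000

27000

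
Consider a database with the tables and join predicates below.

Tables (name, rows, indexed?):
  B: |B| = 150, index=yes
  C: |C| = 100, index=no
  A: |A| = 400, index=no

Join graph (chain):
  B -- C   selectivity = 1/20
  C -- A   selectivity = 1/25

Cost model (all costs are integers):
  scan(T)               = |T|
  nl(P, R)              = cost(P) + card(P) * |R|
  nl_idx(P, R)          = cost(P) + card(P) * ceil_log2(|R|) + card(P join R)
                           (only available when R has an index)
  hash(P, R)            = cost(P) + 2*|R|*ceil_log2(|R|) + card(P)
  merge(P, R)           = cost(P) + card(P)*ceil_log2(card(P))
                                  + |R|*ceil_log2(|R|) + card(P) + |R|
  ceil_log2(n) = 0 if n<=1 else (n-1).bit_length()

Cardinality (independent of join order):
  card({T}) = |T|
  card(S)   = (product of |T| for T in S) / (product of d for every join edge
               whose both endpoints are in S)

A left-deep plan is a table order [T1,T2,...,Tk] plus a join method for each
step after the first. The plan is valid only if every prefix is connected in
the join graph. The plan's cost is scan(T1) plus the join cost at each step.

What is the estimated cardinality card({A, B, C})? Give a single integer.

12000

Tables in S: A(400), B(150), C(100)
Edges inside S: B-C(d=20), C-A(d=25)
numerator = 400 * 150 * 100 = 6000000
denominator = 20 * 25 = 500
card(S) = 6000000 / 500 = 12000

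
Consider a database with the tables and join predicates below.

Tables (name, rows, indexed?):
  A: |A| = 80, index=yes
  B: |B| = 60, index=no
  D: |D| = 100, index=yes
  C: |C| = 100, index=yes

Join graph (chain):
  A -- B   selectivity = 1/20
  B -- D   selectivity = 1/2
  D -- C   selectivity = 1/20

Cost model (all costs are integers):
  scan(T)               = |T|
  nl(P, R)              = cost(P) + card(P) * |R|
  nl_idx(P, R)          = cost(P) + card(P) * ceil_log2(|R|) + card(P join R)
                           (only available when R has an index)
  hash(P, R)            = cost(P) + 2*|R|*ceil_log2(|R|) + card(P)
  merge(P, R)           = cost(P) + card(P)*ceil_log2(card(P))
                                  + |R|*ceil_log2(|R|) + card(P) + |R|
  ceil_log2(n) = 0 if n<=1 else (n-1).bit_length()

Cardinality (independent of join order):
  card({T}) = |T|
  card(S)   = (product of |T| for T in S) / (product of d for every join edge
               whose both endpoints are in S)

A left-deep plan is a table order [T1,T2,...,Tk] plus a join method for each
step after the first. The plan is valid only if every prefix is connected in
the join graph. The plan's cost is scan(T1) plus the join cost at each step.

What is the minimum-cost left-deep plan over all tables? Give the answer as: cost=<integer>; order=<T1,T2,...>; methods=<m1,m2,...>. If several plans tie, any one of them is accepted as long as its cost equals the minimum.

Selinger DP (subsets sized 1..n):
  {A}: scan cost=80, card=80
  {B}: scan cost=60, card=60
  {D}: scan cost=100, card=100
  {C}: scan cost=100, card=100
  {AB}: card=240; try (A,nl_idx)→720, (B,hash)→880, (A,merge)→1120, (B,merge)→1140, (A,hash)→1240, (A,nl)→4860 …(+1); best=720 via (A,nl_idx)
  {BD}: card=3000; try (B,hash)→920, (D,merge)→1280, (B,merge)→1320, (D,hash)→1520, (D,nl_idx)→3480, (D,nl)→6060 …(+1); best=920 via (B,hash)
  {CD}: card=500; try (D,nl_idx)→1300, (C,nl_idx)→1300, (D,hash)→1600, (C,hash)→1600, (D,merge)→1700, (C,merge)→1700 …(+2); best=1300 via (D,nl_idx)
  {ABD}: card=12000; try (D,hash)→2360, (D,merge)→3680, (A,hash)→5040, (D,nl_idx)→14400, (D,nl)→24720, (A,nl_idx)→33920 …(+2); best=2360 via (D,hash)
  {BCD}: card=15000; try (B,hash)→2520, (C,hash)→5320, (B,merge)→6720, (B,nl)→31300, (C,nl_idx)→36920, (C,merge)→40720 …(+1); best=2520 via (B,hash)
  {ABCD}: card=60000; try (C,hash)→15760, (A,hash)→18640, (C,nl_idx)→146360, (A,nl_idx)→167520, (C,merge)→183160, (A,merge)→228160 …(+2); best=15760 via (C,hash)

cost=15760; order=B,A,D,C; methods=nl_idx,hash,hash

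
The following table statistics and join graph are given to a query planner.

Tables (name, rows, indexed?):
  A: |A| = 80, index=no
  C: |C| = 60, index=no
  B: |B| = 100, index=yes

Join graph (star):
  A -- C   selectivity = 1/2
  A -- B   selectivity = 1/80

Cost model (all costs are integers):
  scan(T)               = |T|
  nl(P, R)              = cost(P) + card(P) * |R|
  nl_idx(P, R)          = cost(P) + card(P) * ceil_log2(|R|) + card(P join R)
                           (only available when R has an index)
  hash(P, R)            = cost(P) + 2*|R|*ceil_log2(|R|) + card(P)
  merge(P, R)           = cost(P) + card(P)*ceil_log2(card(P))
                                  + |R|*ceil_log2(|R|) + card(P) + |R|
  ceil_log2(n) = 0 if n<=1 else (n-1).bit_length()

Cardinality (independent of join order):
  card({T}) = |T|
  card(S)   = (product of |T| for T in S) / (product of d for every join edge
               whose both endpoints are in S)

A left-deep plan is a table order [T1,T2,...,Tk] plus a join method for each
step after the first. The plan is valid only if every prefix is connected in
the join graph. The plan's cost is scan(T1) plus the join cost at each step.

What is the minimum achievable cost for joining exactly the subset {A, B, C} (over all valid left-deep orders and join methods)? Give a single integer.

1560

Selinger DP over subsets of {A,B,C}:
  {A}: scan cost=80, card=80
  {C}: scan cost=60, card=60
  {B}: scan cost=100, card=100
  {AC}: card=2400; try (C,hash)→880, (A,merge)→1120, (C,merge)→1140, (A,hash)→1240, (A,nl)→4860, (C,nl)→4880; best=880 via (C,hash)
  {AB}: card=100; try (B,nl_idx)→740, (A,hash)→1320, (B,merge)→1520, (A,merge)→1540, (B,hash)→1560, (B,nl)→8080 …(+1); best=740 via (B,nl_idx)
  {ABC}: card=3000; try (C,hash)→1560, (C,merge)→1960, (B,hash)→4680, (C,nl)→6740, (B,nl_idx)→20680, (B,merge)→32880 …(+1); best=1560 via (C,hash)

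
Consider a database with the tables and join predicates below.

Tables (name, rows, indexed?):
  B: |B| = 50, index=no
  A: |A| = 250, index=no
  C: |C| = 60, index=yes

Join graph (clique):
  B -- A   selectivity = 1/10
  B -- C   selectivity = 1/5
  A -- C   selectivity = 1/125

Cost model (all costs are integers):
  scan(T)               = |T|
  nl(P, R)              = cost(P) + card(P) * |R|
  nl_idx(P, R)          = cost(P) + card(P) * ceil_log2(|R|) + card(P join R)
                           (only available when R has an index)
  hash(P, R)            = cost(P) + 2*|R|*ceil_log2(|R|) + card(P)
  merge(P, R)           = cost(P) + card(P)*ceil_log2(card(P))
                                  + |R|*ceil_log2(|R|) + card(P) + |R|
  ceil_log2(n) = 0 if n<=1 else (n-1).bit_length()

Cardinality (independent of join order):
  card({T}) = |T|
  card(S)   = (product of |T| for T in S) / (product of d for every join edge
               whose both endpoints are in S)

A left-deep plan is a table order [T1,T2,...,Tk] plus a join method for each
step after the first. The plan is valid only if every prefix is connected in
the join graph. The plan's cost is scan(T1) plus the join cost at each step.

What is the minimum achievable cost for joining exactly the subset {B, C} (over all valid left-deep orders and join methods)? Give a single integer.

720

Selinger DP over subsets of {B,C}:
  {B}: scan cost=50, card=50
  {C}: scan cost=60, card=60
  {BC}: card=600; try (B,hash)→720, (C,hash)→820, (C,merge)→820, (B,merge)→830, (C,nl_idx)→950, (C,nl)→3050 …(+1); best=720 via (B,hash)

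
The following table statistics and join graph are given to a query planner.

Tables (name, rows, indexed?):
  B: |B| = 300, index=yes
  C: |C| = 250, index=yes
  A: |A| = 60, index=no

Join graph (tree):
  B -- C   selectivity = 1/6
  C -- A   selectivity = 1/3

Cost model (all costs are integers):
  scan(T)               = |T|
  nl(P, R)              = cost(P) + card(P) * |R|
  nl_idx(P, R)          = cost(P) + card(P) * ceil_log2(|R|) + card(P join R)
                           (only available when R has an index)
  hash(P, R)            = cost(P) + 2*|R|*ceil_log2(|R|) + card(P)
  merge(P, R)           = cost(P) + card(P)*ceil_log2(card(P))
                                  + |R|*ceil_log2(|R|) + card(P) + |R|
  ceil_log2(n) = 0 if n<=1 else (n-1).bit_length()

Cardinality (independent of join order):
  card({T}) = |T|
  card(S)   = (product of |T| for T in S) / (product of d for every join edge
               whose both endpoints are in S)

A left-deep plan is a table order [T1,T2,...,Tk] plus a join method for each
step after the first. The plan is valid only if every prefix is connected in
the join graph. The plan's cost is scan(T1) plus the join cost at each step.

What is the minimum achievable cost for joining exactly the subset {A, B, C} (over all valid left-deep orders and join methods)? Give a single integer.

Selinger DP over subsets of {A,B,C}:
  {B}: scan cost=300, card=300
  {C}: scan cost=250, card=250
  {A}: scan cost=60, card=60
  {BC}: card=12500; try (C,hash)→4600, (B,merge)→5500, (C,merge)→5550, (B,hash)→5900, (B,nl_idx)→15000, (C,nl_idx)→15200 …(+2); best=4600 via (C,hash)
  {AC}: card=5000; try (A,hash)→1220, (C,merge)→2730, (A,merge)→2920, (C,hash)→4120, (C,nl_idx)→5540, (C,nl)→15060 …(+1); best=1220 via (A,hash)
  {ABC}: card=250000; try (B,hash)→11620, (A,hash)→17820, (B,merge)→74220, (A,merge)→192520, (B,nl_idx)→296220, (A,nl)→754600 …(+1); best=11620 via (B,hash)

11620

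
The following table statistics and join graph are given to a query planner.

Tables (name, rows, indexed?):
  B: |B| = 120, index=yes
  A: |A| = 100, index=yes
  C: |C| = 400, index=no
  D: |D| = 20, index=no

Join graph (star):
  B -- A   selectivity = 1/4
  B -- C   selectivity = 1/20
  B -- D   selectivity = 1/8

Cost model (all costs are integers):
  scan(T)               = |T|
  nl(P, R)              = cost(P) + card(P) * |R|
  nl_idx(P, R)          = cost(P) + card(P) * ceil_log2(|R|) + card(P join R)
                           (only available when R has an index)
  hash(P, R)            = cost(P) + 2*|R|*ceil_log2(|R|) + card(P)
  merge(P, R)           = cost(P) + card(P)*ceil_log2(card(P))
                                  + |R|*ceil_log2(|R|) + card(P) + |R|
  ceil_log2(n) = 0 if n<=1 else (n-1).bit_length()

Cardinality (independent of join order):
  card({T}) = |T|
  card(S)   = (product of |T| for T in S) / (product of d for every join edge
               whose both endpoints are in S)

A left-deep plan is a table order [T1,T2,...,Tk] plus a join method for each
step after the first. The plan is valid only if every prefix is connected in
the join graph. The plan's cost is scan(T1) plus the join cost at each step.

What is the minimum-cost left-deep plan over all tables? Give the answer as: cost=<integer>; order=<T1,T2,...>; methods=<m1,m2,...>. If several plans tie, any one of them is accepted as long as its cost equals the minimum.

cost=12480; order=C,B,D,A; methods=hash,hash,hash

Selinger DP (subsets sized 1..n):
  {B}: scan cost=120, card=120
  {A}: scan cost=100, card=100
  {C}: scan cost=400, card=400
  {D}: scan cost=20, card=20
  {AB}: card=3000; try (A,hash)→1640, (B,merge)→1860, (B,hash)→1880, (A,merge)→1880, (B,nl_idx)→3800, (A,nl_idx)→3960 …(+2); best=1640 via (A,hash)
  {BC}: card=2400; try (B,hash)→2480, (C,merge)→5080, (B,merge)→5360, (B,nl_idx)→5600, (C,hash)→7440, (C,nl)→48120 …(+1); best=2480 via (B,hash)
  {BD}: card=300; try (D,hash)→440, (B,nl_idx)→460, (B,merge)→1100, (D,merge)→1200, (B,hash)→1720, (B,nl)→2420 …(+1); best=440 via (D,hash)
  {ABC}: card=60000; try (A,hash)→6280, (C,hash)→11840, (A,merge)→34480, (C,merge)→44640, (A,nl_idx)→79280, (A,nl)→242480 …(+1); best=6280 via (A,hash)
  {ABD}: card=7500; try (A,hash)→2140, (A,merge)→4240, (D,hash)→4840, (A,nl_idx)→10040, (A,nl)→30440, (D,merge)→40760 …(+1); best=2140 via (A,hash)
  {BCD}: card=6000; try (D,hash)→5080, (C,merge)→7440, (C,hash)→7940, (D,merge)→33800, (D,nl)→50480, (C,nl)→120440; best=5080 via (D,hash)
  {ABCD}: card=150000; try (A,hash)→12480, (C,hash)→16840, (D,hash)→66480, (A,merge)→89880, (C,merge)→111140, (A,nl_idx)→197080 …(+4); best=12480 via (A,hash)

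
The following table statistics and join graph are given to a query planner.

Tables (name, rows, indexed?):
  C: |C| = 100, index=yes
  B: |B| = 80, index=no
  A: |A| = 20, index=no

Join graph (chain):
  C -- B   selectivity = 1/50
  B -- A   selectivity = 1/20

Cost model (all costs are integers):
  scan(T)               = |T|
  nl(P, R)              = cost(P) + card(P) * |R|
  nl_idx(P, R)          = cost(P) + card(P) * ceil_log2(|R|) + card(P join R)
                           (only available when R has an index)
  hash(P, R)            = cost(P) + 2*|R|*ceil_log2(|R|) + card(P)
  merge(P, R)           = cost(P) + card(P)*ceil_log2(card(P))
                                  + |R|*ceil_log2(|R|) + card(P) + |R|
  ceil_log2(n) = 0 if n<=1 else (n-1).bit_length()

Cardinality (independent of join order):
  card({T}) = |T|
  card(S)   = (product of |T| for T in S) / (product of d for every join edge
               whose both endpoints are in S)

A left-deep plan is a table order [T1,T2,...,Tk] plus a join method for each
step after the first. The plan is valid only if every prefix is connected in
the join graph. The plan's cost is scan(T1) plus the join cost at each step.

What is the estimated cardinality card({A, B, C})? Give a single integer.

160

Tables in S: A(20), B(80), C(100)
Edges inside S: C-B(d=50), B-A(d=20)
numerator = 20 * 80 * 100 = 160000
denominator = 50 * 20 = 1000
card(S) = 160000 / 1000 = 160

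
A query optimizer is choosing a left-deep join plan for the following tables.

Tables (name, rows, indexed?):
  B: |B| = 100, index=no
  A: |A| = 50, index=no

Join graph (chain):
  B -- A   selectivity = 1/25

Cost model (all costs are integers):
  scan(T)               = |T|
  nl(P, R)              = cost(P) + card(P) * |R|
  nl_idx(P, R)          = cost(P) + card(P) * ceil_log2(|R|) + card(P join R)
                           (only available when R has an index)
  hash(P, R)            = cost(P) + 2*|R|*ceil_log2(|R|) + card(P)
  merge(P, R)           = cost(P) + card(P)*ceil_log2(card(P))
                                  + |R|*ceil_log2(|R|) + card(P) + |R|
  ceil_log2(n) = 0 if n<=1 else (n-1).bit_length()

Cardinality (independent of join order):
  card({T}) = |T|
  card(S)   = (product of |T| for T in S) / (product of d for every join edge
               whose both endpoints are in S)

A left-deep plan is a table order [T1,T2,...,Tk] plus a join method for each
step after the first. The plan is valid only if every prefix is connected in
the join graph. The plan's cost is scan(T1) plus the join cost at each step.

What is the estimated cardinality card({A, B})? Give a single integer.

200

Tables in S: A(50), B(100)
Edges inside S: B-A(d=25)
numerator = 50 * 100 = 5000
denominator = 25 = 25
card(S) = 5000 / 25 = 200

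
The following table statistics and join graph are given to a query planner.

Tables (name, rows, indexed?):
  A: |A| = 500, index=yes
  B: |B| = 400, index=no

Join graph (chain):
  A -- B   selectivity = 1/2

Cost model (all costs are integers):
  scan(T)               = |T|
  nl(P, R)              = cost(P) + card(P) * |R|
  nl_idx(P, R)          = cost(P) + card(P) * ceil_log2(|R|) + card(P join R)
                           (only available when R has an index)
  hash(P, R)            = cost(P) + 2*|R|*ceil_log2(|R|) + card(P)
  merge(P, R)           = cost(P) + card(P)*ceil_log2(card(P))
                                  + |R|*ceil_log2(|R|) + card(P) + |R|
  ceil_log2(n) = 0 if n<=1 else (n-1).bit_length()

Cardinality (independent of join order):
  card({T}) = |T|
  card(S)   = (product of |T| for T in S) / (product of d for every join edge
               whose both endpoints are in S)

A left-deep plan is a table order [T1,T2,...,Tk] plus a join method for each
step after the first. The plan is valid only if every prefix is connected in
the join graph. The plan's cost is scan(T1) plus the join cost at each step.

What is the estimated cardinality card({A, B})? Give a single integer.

Tables in S: A(500), B(400)
Edges inside S: A-B(d=2)
numerator = 500 * 400 = 200000
denominator = 2 = 2
card(S) = 200000 / 2 = 100000

100000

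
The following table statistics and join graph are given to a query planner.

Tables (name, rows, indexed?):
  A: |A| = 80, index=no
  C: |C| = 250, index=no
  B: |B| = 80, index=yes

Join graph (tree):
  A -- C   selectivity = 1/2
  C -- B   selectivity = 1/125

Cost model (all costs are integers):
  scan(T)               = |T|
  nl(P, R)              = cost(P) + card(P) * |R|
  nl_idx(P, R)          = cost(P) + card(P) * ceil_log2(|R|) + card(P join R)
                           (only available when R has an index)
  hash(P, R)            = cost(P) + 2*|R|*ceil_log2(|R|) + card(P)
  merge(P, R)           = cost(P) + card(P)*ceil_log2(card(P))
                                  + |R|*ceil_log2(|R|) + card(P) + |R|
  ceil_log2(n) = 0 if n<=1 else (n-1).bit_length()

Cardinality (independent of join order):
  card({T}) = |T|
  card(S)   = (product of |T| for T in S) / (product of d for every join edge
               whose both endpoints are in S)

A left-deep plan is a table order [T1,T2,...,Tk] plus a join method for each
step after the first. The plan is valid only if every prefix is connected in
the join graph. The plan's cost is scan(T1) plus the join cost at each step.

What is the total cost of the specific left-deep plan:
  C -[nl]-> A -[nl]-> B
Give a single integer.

step 1: scan C: cost=250, card=250
step 2: join A via nl
    card(P join A) = 250*80/(2) = 10000
    cost = 250 + 250*80 = 20250
step 3: join B via nl
    card(P join B) = 10000*80/(125) = 6400
    cost = 20250 + 10000*80 = 820250

820250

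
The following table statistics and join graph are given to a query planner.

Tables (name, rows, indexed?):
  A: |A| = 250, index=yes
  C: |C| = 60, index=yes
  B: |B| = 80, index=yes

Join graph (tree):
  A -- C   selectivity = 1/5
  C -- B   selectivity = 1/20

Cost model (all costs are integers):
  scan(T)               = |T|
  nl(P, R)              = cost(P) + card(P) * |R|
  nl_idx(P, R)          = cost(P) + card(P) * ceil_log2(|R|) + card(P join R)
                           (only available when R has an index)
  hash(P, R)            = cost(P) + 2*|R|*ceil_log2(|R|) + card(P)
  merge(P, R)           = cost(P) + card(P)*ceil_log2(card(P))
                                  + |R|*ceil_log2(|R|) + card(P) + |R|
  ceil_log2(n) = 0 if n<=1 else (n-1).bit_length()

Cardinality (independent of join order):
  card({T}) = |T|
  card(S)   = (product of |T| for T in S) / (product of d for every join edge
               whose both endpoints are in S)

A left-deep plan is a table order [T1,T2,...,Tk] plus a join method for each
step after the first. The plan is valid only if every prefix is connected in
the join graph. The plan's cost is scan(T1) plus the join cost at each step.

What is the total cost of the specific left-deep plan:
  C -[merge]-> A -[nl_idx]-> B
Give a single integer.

35730

step 1: scan C: cost=60, card=60
step 2: join A via merge
    card(P join A) = 60*250/(5) = 3000
    cost = 60 + 60*6 + 250*8 + 60 + 250 = 2730
step 3: join B via nl_idx
    card(P join B) = 3000*80/(20) = 12000
    cost = 2730 + 3000*7 + 12000 = 35730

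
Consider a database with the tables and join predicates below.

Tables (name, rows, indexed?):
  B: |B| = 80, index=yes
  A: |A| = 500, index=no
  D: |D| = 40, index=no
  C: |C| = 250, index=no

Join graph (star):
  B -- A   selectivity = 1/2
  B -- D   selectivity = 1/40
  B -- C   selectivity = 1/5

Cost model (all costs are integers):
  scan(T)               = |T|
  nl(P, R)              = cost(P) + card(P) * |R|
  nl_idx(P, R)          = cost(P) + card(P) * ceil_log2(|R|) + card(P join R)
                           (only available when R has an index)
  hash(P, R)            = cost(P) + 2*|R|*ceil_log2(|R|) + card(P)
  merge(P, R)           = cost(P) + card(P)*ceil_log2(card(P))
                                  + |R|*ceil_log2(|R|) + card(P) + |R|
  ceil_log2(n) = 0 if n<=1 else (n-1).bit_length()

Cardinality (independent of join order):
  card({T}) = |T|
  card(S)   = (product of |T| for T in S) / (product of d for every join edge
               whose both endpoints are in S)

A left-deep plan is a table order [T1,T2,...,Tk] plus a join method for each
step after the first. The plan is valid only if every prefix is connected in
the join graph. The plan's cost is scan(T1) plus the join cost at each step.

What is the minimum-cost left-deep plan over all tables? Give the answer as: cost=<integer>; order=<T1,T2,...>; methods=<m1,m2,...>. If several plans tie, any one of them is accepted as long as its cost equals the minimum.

cost=16290; order=D,B,C,A; methods=nl_idx,merge,hash

Selinger DP (subsets sized 1..n):
  {B}: scan cost=80, card=80
  {A}: scan cost=500, card=500
  {D}: scan cost=40, card=40
  {C}: scan cost=250, card=250
  {AB}: card=20000; try (B,hash)→2120, (A,merge)→5720, (B,merge)→6140, (A,hash)→9160, (B,nl_idx)→24000, (A,nl)→40080 …(+1); best=2120 via (B,hash)
  {BD}: card=80; try (B,nl_idx)→400, (D,hash)→640, (B,merge)→960, (D,merge)→1000, (B,hash)→1200, (B,nl)→3240 …(+1); best=400 via (B,nl_idx)
  {BC}: card=4000; try (B,hash)→1620, (C,merge)→2970, (B,merge)→3140, (C,hash)→4160, (B,nl_idx)→6000, (C,nl)→20080 …(+1); best=1620 via (B,hash)
  {ABD}: card=20000; try (A,merge)→6040, (A,hash)→9480, (D,hash)→22600, (A,nl)→40400, (D,merge)→322400, (D,nl)→802120; best=6040 via (A,merge)
  {ABC}: card=1000000; try (A,hash)→14620, (C,hash)→26120, (A,merge)→58620, (C,merge)→324370, (A,nl)→2001620, (C,nl)→5002120; best=14620 via (A,hash)
  {BCD}: card=4000; try (C,merge)→3290, (C,hash)→4480, (D,hash)→6100, (C,nl)→20400, (D,merge)→53900, (D,nl)→161620; best=3290 via (C,merge)
  {ABCD}: card=1000000; try (A,hash)→16290, (C,hash)→30040, (A,merge)→60290, (C,merge)→328290, (D,hash)→1015100, (A,nl)→2003290 …(+3); best=16290 via (A,hash)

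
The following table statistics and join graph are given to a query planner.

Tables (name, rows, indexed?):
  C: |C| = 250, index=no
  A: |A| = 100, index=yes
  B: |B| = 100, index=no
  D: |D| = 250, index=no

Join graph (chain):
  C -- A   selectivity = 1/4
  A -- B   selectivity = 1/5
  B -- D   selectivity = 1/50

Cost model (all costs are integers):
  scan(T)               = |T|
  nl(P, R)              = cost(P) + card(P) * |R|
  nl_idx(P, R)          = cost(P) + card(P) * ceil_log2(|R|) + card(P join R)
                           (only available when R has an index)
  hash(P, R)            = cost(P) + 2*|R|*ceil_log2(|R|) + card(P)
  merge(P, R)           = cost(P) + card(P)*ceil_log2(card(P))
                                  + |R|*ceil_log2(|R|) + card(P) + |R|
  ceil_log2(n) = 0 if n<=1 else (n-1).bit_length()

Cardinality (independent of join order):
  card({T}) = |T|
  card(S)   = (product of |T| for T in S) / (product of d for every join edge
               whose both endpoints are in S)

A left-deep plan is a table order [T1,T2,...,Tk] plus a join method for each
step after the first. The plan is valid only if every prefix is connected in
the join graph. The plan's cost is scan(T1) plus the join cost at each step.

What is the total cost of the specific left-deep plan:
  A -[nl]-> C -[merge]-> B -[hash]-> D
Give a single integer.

242400

step 1: scan A: cost=100, card=100
step 2: join C via nl
    card(P join C) = 100*250/(4) = 6250
    cost = 100 + 100*250 = 25100
step 3: join B via merge
    card(P join B) = 6250*100/(5) = 125000
    cost = 25100 + 6250*13 + 100*7 + 6250 + 100 = 113400
step 4: join D via hash
    card(P join D) = 125000*250/(50) = 625000
    cost = 113400 + 2*250*8 + 125000 = 242400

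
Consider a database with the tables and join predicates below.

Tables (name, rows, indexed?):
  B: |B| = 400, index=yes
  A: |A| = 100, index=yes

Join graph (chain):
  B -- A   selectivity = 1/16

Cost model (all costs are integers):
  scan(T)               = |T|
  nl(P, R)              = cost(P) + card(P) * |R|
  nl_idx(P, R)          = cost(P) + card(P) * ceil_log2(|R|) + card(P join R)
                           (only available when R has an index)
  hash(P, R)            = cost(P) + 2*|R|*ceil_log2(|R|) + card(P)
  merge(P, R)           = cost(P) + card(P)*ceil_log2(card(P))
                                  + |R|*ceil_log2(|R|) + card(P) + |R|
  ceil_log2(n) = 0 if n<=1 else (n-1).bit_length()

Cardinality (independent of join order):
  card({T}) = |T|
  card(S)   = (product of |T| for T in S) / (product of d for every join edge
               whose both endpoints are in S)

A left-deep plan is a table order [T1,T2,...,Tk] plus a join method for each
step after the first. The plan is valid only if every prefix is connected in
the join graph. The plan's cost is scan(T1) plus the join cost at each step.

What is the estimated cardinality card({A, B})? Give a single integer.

2500

Tables in S: A(100), B(400)
Edges inside S: B-A(d=16)
numerator = 100 * 400 = 40000
denominator = 16 = 16
card(S) = 40000 / 16 = 2500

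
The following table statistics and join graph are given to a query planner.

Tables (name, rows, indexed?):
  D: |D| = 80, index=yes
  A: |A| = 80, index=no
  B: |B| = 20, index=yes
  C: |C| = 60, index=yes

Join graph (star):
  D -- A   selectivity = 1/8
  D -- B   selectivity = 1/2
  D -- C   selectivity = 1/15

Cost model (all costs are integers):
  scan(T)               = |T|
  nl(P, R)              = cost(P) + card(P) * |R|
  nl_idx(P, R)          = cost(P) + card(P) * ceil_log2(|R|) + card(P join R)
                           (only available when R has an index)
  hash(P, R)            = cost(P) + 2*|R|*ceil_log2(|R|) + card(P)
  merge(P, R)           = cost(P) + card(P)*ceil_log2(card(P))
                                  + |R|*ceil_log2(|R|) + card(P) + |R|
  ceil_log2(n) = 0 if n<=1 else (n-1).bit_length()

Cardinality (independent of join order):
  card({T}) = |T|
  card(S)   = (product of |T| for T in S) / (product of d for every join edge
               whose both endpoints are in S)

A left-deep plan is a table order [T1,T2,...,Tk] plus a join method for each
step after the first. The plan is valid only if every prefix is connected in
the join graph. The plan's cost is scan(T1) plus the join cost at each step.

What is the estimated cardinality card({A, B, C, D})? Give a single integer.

Tables in S: A(80), B(20), C(60), D(80)
Edges inside S: D-A(d=8), D-B(d=2), D-C(d=15)
numerator = 80 * 20 * 60 * 80 = 7680000
denominator = 8 * 2 * 15 = 240
card(S) = 7680000 / 240 = 32000

32000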